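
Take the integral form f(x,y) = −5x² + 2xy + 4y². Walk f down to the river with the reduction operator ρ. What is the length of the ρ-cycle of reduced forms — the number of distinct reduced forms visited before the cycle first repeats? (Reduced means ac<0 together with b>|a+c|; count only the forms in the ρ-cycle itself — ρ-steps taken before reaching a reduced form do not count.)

D = 84, ⌊√D⌋ = 9
river: ρ → (4,6,-3)
river: ρ → (-3,6,4)
river: ρ → (4,2,-5)
river: ρ → (-5,8,1)
river: ρ → (1,8,-5)
river: ρ → (-5,2,4)
ρ-cycle length = 6 (tail of 0 descent steps not counted)

6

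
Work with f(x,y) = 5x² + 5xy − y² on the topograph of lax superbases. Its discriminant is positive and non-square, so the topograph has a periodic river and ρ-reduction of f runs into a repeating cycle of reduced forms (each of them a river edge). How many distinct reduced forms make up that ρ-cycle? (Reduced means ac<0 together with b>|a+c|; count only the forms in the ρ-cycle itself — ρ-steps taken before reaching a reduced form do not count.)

D = 45, ⌊√D⌋ = 6
river: ρ → (-1,5,5)
river: ρ → (5,5,-1)
ρ-cycle length = 2 (tail of 0 descent steps not counted)

2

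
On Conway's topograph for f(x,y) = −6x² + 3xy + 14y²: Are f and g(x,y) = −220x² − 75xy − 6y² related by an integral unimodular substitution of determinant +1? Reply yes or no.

D₁ = 345, D₂ = 345
river cycle of f (length 10): (-6, 15, 5), (5, 15, -6), (-6, 9, 11), (11, 13, -4), (-4, 11, 14), (14, 17, -1), (-1, 17, 14), (14, 11, -4), (-4, 13, 11), (11, 9, -6)
river cycle of g (length 10): (-6, 15, 5), (5, 15, -6), (-6, 9, 11), (11, 13, -4), (-4, 11, 14), (14, 17, -1), (-1, 17, 14), (14, 11, -4), (-4, 13, 11), (11, 9, -6)
cycles coincide ⇒ equivalent

yes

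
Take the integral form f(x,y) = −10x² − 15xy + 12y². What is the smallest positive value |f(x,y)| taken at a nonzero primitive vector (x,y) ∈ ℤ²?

descent: ρ → (12,15,-10)  [lands on river]
river: ρ → (-10,25,2)
river: ρ → (2,23,-22)
river: ρ → (-22,21,3)
river: ρ → (3,21,-22)
river: ρ → (-22,23,2)
river: ρ → (2,25,-10)
river: ρ → (-10,15,12)
river: ρ → (12,9,-13)
river: ρ → (-13,17,8)
river: ρ → (8,15,-15)
river: ρ → (-15,15,8)
river: ρ → (8,17,-13)
river: ρ → (-13,9,12)
closes: descent 1, river 14
min |a| on river = 2

2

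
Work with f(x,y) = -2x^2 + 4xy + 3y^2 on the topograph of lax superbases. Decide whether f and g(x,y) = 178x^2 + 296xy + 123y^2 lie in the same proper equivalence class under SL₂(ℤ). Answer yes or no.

D₁ = 40, D₂ = 40
river cycle of f (length 6): (3, 2, -3), (-3, 4, 2), (2, 4, -3), (-3, 2, 3), (3, 4, -2), (-2, 4, 3)
river cycle of g (length 6): (-2, 4, 3), (3, 2, -3), (-3, 4, 2), (2, 4, -3), (-3, 2, 3), (3, 4, -2)
cycles coincide ⇒ equivalent

yes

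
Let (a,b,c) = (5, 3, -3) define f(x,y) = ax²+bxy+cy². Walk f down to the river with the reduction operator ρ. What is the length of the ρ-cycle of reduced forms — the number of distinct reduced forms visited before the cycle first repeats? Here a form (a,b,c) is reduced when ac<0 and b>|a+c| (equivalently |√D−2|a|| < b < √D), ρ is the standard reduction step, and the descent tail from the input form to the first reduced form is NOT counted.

D = 69, ⌊√D⌋ = 8
river: ρ → (-3,3,5)
river: ρ → (5,7,-1)
river: ρ → (-1,7,5)
river: ρ → (5,3,-3)
ρ-cycle length = 4 (tail of 0 descent steps not counted)

4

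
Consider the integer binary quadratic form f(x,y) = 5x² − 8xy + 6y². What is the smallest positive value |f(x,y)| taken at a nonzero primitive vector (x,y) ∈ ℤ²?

translate: b→2 (≡-8 mod 10), so (5,-8,6)→(5,2,3)
flip: (5,2,3)→(3,-2,5)
reduced (well bottom): (3,-2,5) with a≤c, −a<b≤a
well minimum = a = 3

3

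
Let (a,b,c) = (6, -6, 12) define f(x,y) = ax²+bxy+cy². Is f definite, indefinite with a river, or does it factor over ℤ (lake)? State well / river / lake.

D = b²−4ac = (-6)² − 4·6·12 = -252
D < 0 ⇒ definite ⇒ every region one sign ⇒ single well

well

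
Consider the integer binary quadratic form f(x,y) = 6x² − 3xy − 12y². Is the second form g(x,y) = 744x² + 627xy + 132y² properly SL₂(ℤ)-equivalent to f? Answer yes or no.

D₁ = 297, D₂ = 297
river cycle of f (length 4): (6, 9, -9), (-9, 9, 6), (6, 15, -3), (-3, 15, 6)
river cycle of g (length 4): (-3, 15, 6), (6, 9, -9), (-9, 9, 6), (6, 15, -3)
cycles coincide ⇒ equivalent

yes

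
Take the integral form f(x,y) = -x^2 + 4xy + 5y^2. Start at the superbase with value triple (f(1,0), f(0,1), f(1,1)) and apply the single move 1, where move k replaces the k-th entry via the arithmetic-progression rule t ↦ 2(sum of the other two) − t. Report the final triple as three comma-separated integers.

start (-1,5,8) = (f(1,0),f(0,1),f(1,1))
replace slot 1: 2·(5+8) − (-1) = 27 → (27,5,8)

27,5,8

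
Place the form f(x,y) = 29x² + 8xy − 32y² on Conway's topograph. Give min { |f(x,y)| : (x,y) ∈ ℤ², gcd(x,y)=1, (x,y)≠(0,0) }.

river: ρ → (-32,56,5)
river: ρ → (5,54,-43)
river: ρ → (-43,32,16)
river: ρ → (16,32,-43)
river: ρ → (-43,54,5)
river: ρ → (5,56,-32)
river: ρ → (-32,8,29)
river: ρ → (29,50,-11)
river: ρ → (-11,60,4)
river: ρ → (4,60,-11)
river: ρ → (-11,50,29)
river: ρ → (29,8,-32)
closes: descent 0, river 12
min |a| on river = 4

4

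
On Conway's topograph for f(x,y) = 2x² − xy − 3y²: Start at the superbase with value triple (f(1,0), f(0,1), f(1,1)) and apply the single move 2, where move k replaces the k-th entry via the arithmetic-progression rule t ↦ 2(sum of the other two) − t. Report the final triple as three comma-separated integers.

start (2,-3,-2) = (f(1,0),f(0,1),f(1,1))
replace slot 2: 2·(2+(-2)) − (-3) = 3 → (2,3,-2)

2,3,-2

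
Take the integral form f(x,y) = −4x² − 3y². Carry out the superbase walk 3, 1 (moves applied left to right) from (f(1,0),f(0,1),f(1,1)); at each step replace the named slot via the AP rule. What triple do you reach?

start (-4,-3,-7) = (f(1,0),f(0,1),f(1,1))
replace slot 3: 2·((-4)+(-3)) − (-7) = -7 → (-4,-3,-7)
replace slot 1: 2·((-3)+(-7)) − (-4) = -16 → (-16,-3,-7)

-16,-3,-7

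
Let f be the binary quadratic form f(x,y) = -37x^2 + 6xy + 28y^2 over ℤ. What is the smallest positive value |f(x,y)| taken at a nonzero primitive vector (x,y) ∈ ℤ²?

descent: ρ → (28,50,-15)  [lands on river]
river: ρ → (-15,40,43)
river: ρ → (43,46,-12)
river: ρ → (-12,50,35)
river: ρ → (35,20,-27)
river: ρ → (-27,34,28)
river: ρ → (28,22,-33)
river: ρ → (-33,44,17)
river: ρ → (17,58,-12)
river: ρ → (-12,62,7)
river: ρ → (7,64,-3)
river: ρ → (-3,62,28)
closes: descent 1, river 12
min |a| on river = 3

3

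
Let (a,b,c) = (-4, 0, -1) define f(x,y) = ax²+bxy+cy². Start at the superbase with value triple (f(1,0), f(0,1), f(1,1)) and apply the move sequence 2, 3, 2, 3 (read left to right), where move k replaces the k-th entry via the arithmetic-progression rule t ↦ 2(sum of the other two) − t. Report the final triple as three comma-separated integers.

start (-4,-1,-5) = (f(1,0),f(0,1),f(1,1))
replace slot 2: 2·((-4)+(-5)) − (-1) = -17 → (-4,-17,-5)
replace slot 3: 2·((-4)+(-17)) − (-5) = -37 → (-4,-17,-37)
replace slot 2: 2·((-4)+(-37)) − (-17) = -65 → (-4,-65,-37)
replace slot 3: 2·((-4)+(-65)) − (-37) = -101 → (-4,-65,-101)

-4,-65,-101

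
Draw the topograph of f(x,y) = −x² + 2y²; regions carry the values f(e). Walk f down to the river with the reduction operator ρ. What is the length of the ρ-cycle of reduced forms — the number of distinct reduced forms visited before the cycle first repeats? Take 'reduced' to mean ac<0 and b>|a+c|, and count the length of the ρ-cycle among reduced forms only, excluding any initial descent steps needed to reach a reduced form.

D = 8, ⌊√D⌋ = 2
descent: ρ → (2,0,-1)
descent: ρ → (-1,2,1)  [lands on river]
river: ρ → (1,2,-1)
ρ-cycle length = 2 (tail of 2 descent steps not counted)

2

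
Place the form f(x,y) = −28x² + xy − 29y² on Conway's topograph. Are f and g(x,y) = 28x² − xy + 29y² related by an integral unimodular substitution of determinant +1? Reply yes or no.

D₁ = -3247, D₂ = -3247
f is negative-definite; reduce −f:
−f: reduced (well bottom): (28,-1,29) with a≤c, −a<b≤a
flip sign back: reduced form of f is (-28,1,-29)
g: reduced (well bottom): (28,-1,29) with a≤c, −a<b≤a
reduced forms (-28, 1, -29) vs (28, -1, 29) ⇒ inequivalent

no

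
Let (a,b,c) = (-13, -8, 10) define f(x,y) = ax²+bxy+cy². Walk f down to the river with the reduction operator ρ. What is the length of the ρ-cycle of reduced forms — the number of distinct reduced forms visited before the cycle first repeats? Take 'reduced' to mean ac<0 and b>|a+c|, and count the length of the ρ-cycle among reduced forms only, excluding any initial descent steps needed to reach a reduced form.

D = 584, ⌊√D⌋ = 24
descent: ρ → (10,8,-13)  [lands on river]
river: ρ → (-13,18,5)
river: ρ → (5,22,-5)
river: ρ → (-5,18,13)
river: ρ → (13,8,-10)
river: ρ → (-10,12,11)
river: ρ → (11,10,-11)
river: ρ → (-11,12,10)
ρ-cycle length = 8 (tail of 1 descent step not counted)

8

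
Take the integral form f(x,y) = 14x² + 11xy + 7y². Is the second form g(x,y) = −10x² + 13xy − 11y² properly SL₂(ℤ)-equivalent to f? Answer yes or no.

D₁ = -271, D₂ = -271
f: flip: (14,11,7)→(7,-11,14)
f: translate: b→3 (≡-11 mod 14), so (7,-11,14)→(7,3,10)
f: reduced (well bottom): (7,3,10) with a≤c, −a<b≤a
g is negative-definite; reduce −g:
−g: translate: b→7 (≡-13 mod 20), so (10,-13,11)→(10,7,8)
−g: flip: (10,7,8)→(8,-7,10)
−g: reduced (well bottom): (8,-7,10) with a≤c, −a<b≤a
flip sign back: reduced form of g is (-8,7,-10)
reduced forms (7, 3, 10) vs (-8, 7, -10) ⇒ inequivalent

no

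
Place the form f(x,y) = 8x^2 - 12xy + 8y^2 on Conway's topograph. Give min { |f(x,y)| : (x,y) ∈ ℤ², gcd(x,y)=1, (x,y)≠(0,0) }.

translate: b→4 (≡-12 mod 16), so (8,-12,8)→(8,4,4)
flip: (8,4,4)→(4,-4,8)
translate: b→4 (≡-4 mod 8), so (4,-4,8)→(4,4,8)
reduced (well bottom): (4,4,8) with a≤c, −a<b≤a
well minimum = a = 4

4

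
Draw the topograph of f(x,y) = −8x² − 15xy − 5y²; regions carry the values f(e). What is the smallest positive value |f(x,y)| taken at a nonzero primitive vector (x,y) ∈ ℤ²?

descent: ρ → (-5,5,2)  [lands on river]
river: ρ → (2,7,-2)
river: ρ → (-2,5,5)
river: ρ → (5,5,-2)
river: ρ → (-2,7,2)
river: ρ → (2,5,-5)
closes: descent 1, river 6
min |a| on river = 2

2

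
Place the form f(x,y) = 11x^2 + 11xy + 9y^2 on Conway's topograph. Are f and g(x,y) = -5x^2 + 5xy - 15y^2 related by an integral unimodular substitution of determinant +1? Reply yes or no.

D₁ = -275, D₂ = -275
f: flip: (11,11,9)→(9,-11,11)
f: translate: b→7 (≡-11 mod 18), so (9,-11,11)→(9,7,9)
f: reduced (well bottom): (9,7,9) with a≤c, −a<b≤a
g is negative-definite; reduce −g:
−g: translate: b→5 (≡-5 mod 10), so (5,-5,15)→(5,5,15)
−g: reduced (well bottom): (5,5,15) with a≤c, −a<b≤a
flip sign back: reduced form of g is (-5,-5,-15)
reduced forms (9, 7, 9) vs (-5, -5, -15) ⇒ inequivalent

no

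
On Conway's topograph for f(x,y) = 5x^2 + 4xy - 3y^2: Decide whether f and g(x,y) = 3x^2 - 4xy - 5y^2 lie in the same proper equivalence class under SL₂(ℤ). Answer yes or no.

D₁ = 76, D₂ = 76
river cycle of f (length 6): (-3, 8, 1), (1, 8, -3), (-3, 4, 5), (5, 6, -2), (-2, 6, 5), (5, 4, -3)
river cycle of g (length 6): (-5, 4, 3), (3, 8, -1), (-1, 8, 3), (3, 4, -5), (-5, 6, 2), (2, 6, -5)
cycles differ ⇒ inequivalent

no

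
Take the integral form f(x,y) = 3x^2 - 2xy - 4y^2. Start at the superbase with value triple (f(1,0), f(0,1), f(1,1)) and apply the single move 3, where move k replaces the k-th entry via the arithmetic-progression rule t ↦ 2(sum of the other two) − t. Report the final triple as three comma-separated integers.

start (3,-4,-3) = (f(1,0),f(0,1),f(1,1))
replace slot 3: 2·(3+(-4)) − (-3) = 1 → (3,-4,1)

3,-4,1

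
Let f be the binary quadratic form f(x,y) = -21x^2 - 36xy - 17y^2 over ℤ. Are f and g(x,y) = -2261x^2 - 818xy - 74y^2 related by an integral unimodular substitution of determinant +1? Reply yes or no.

D₁ = -132, D₂ = -132
f is negative-definite; reduce −f:
−f: translate: b→-6 (≡36 mod 42), so (21,36,17)→(21,-6,2)
−f: flip: (21,-6,2)→(2,6,21)
−f: translate: b→2 (≡6 mod 4), so (2,6,21)→(2,2,17)
−f: reduced (well bottom): (2,2,17) with a≤c, −a<b≤a
flip sign back: reduced form of f is (-2,-2,-17)
g is negative-definite; reduce −g:
−g: flip: (2261,818,74)→(74,-818,2261)
−g: translate: b→70 (≡-818 mod 148), so (74,-818,2261)→(74,70,17)
−g: flip: (74,70,17)→(17,-70,74)
−g: translate: b→-2 (≡-70 mod 34), so (17,-70,74)→(17,-2,2)
−g: flip: (17,-2,2)→(2,2,17)
−g: reduced (well bottom): (2,2,17) with a≤c, −a<b≤a
flip sign back: reduced form of g is (-2,-2,-17)
reduced forms (-2, -2, -17) vs (-2, -2, -17) ⇒ equivalent

yes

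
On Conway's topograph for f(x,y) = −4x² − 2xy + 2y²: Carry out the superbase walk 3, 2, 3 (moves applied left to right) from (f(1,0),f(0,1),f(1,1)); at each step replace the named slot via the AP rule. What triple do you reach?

start (-4,2,-4) = (f(1,0),f(0,1),f(1,1))
replace slot 3: 2·((-4)+2) − (-4) = 0 → (-4,2,0)
replace slot 2: 2·((-4)+0) − 2 = -10 → (-4,-10,0)
replace slot 3: 2·((-4)+(-10)) − 0 = -28 → (-4,-10,-28)

-4,-10,-28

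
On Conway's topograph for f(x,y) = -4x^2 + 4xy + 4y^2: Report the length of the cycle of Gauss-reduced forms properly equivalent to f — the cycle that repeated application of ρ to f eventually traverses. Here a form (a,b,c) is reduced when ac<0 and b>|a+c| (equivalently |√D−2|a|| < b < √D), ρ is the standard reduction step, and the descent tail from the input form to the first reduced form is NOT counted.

D = 80, ⌊√D⌋ = 8
river: ρ → (4,4,-4)
river: ρ → (-4,4,4)
ρ-cycle length = 2 (tail of 0 descent steps not counted)

2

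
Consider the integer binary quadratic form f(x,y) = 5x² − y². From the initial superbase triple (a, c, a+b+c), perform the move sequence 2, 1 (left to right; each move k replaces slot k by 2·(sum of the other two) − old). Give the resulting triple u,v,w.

start (5,-1,4) = (f(1,0),f(0,1),f(1,1))
replace slot 2: 2·(5+4) − (-1) = 19 → (5,19,4)
replace slot 1: 2·(19+4) − 5 = 41 → (41,19,4)

41,19,4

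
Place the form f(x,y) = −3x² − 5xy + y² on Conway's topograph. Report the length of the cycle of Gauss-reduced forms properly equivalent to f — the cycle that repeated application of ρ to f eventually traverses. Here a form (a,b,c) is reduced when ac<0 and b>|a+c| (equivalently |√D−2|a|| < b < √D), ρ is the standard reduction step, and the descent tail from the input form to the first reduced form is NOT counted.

D = 37, ⌊√D⌋ = 6
descent: ρ → (1,5,-3)  [lands on river]
river: ρ → (-3,1,3)
river: ρ → (3,5,-1)
river: ρ → (-1,5,3)
river: ρ → (3,1,-3)
river: ρ → (-3,5,1)
ρ-cycle length = 6 (tail of 1 descent step not counted)

6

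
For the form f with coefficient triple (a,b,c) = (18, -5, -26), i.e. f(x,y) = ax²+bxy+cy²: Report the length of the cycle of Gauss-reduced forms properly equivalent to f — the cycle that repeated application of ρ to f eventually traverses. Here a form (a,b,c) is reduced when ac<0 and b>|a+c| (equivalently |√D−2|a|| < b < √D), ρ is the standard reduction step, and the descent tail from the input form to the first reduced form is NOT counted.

D = 1897, ⌊√D⌋ = 43
descent: ρ → (-26,5,18)
descent: ρ → (18,31,-13)  [lands on river]
river: ρ → (-13,21,28)
river: ρ → (28,35,-6)
river: ρ → (-6,37,22)
river: ρ → (22,7,-21)
river: ρ → (-21,35,8)
river: ρ → (8,29,-33)
river: ρ → (-33,37,4)
river: ρ → (4,43,-3)
river: ρ → (-3,41,18)
ρ-cycle length = 10 (tail of 2 descent steps not counted)

10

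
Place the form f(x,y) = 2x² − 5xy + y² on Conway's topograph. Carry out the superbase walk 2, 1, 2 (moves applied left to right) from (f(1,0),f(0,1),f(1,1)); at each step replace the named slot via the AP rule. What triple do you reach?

start (2,1,-2) = (f(1,0),f(0,1),f(1,1))
replace slot 2: 2·(2+(-2)) − 1 = -1 → (2,-1,-2)
replace slot 1: 2·((-1)+(-2)) − 2 = -8 → (-8,-1,-2)
replace slot 2: 2·((-8)+(-2)) − (-1) = -19 → (-8,-19,-2)

-8,-19,-2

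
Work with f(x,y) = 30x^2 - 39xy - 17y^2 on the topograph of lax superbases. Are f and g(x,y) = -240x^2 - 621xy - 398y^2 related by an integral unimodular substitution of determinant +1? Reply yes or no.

D₁ = 3561, D₂ = 3561
river cycle of f (length 56): (-17, 39, 30), (30, 21, -26), (-26, 31, 25), (25, 19, -32), (-32, 45, 12), (12, 51, -20), (-20, 29, 34), (34, 39, -15), (-15, 51, 16), (16, 45, -24), … (46 more)
river cycle of g (length 56): (-17, 39, 30), (30, 21, -26), (-26, 31, 25), (25, 19, -32), (-32, 45, 12), (12, 51, -20), (-20, 29, 34), (34, 39, -15), (-15, 51, 16), (16, 45, -24), … (46 more)
cycles coincide ⇒ equivalent

yes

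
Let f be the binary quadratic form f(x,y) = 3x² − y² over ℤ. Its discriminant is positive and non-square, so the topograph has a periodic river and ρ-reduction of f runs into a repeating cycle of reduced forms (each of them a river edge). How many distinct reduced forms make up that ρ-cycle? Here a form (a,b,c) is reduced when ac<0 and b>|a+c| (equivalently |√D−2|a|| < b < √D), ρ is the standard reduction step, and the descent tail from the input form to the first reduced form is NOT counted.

D = 12, ⌊√D⌋ = 3
descent: ρ → (-1,2,2)  [lands on river]
river: ρ → (2,2,-1)
ρ-cycle length = 2 (tail of 1 descent step not counted)

2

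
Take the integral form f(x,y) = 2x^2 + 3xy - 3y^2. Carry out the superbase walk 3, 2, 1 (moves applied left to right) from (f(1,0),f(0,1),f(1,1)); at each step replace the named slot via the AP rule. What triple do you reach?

start (2,-3,2) = (f(1,0),f(0,1),f(1,1))
replace slot 3: 2·(2+(-3)) − 2 = -4 → (2,-3,-4)
replace slot 2: 2·(2+(-4)) − (-3) = -1 → (2,-1,-4)
replace slot 1: 2·((-1)+(-4)) − 2 = -12 → (-12,-1,-4)

-12,-1,-4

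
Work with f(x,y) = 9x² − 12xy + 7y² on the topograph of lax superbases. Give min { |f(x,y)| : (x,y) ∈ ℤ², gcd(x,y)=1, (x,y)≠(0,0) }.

translate: b→6 (≡-12 mod 18), so (9,-12,7)→(9,6,4)
flip: (9,6,4)→(4,-6,9)
translate: b→2 (≡-6 mod 8), so (4,-6,9)→(4,2,7)
reduced (well bottom): (4,2,7) with a≤c, −a<b≤a
well minimum = a = 4

4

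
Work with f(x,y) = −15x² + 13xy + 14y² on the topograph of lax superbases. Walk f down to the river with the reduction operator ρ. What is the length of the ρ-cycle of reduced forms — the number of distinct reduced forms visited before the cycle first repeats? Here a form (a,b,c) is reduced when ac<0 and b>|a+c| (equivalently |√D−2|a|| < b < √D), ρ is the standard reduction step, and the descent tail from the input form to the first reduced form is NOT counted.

D = 1009, ⌊√D⌋ = 31
river: ρ → (14,15,-14)
river: ρ → (-14,13,15)
river: ρ → (15,17,-12)
river: ρ → (-12,31,1)
river: ρ → (1,31,-12)
river: ρ → (-12,17,15)
river: ρ → (15,13,-14)
river: ρ → (-14,15,14)
river: ρ → (14,13,-15)
river: ρ → (-15,17,12)
river: ρ → (12,31,-1)
river: ρ → (-1,31,12)
river: ρ → (12,17,-15)
river: ρ → (-15,13,14)
ρ-cycle length = 14 (tail of 0 descent steps not counted)

14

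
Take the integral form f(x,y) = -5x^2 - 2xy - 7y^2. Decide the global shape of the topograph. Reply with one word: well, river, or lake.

D = b²−4ac = (-2)² − 4·(-5)·(-7) = -136
D < 0 ⇒ definite ⇒ every region one sign ⇒ single well

well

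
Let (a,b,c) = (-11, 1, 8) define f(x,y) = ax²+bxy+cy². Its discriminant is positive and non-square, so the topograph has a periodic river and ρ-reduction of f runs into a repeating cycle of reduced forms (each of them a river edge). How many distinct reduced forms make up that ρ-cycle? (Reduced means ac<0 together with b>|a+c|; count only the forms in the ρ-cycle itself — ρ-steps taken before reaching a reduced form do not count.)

D = 353, ⌊√D⌋ = 18
descent: ρ → (8,15,-4)  [lands on river]
river: ρ → (-4,17,4)
river: ρ → (4,15,-8)
river: ρ → (-8,17,2)
river: ρ → (2,15,-16)
river: ρ → (-16,17,1)
river: ρ → (1,17,-16)
river: ρ → (-16,15,2)
river: ρ → (2,17,-8)
river: ρ → (-8,15,4)
river: ρ → (4,17,-4)
river: ρ → (-4,15,8)
river: ρ → (8,17,-2)
river: ρ → (-2,15,16)
river: ρ → (16,17,-1)
river: ρ → (-1,17,16)
river: ρ → (16,15,-2)
river: ρ → (-2,17,8)
ρ-cycle length = 18 (tail of 1 descent step not counted)

18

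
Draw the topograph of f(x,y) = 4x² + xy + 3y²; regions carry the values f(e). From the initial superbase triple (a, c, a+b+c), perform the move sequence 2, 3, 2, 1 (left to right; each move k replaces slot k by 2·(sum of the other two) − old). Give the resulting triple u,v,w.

start (4,3,8) = (f(1,0),f(0,1),f(1,1))
replace slot 2: 2·(4+8) − 3 = 21 → (4,21,8)
replace slot 3: 2·(4+21) − 8 = 42 → (4,21,42)
replace slot 2: 2·(4+42) − 21 = 71 → (4,71,42)
replace slot 1: 2·(71+42) − 4 = 222 → (222,71,42)

222,71,42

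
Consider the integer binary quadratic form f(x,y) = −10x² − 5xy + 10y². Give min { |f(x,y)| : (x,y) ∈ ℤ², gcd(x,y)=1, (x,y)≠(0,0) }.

descent: ρ → (10,5,-10)  [lands on river]
river: ρ → (-10,15,5)
river: ρ → (5,15,-10)
river: ρ → (-10,5,10)
river: ρ → (10,15,-5)
river: ρ → (-5,15,10)
closes: descent 1, river 6
min |a| on river = 5

5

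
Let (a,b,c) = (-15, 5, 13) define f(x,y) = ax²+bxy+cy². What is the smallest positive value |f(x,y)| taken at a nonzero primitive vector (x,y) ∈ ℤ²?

river: ρ → (13,21,-7)
river: ρ → (-7,21,13)
river: ρ → (13,5,-15)
river: ρ → (-15,25,3)
river: ρ → (3,23,-23)
river: ρ → (-23,23,3)
river: ρ → (3,25,-15)
river: ρ → (-15,5,13)
closes: descent 0, river 8
min |a| on river = 3

3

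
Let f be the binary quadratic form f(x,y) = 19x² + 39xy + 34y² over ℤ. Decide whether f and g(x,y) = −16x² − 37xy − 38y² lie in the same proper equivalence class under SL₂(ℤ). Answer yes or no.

D₁ = -1063, D₂ = -1063
f: translate: b→1 (≡39 mod 38), so (19,39,34)→(19,1,14)
f: flip: (19,1,14)→(14,-1,19)
f: reduced (well bottom): (14,-1,19) with a≤c, −a<b≤a
g is negative-definite; reduce −g:
−g: translate: b→5 (≡37 mod 32), so (16,37,38)→(16,5,17)
−g: reduced (well bottom): (16,5,17) with a≤c, −a<b≤a
flip sign back: reduced form of g is (-16,-5,-17)
reduced forms (14, -1, 19) vs (-16, -5, -17) ⇒ inequivalent

no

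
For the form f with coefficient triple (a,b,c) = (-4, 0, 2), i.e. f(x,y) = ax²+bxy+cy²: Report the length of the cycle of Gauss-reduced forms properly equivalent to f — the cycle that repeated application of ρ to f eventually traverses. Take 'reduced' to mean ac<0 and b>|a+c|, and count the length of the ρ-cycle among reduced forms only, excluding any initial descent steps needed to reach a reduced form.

D = 32, ⌊√D⌋ = 5
descent: ρ → (2,4,-2)  [lands on river]
river: ρ → (-2,4,2)
ρ-cycle length = 2 (tail of 1 descent step not counted)

2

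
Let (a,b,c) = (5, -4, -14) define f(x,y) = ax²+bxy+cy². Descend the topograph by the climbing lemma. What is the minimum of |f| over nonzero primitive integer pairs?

descent: ρ → (-14,4,5)
descent: ρ → (5,16,-2)  [lands on river]
river: ρ → (-2,16,5)
river: ρ → (5,14,-5)
river: ρ → (-5,16,2)
river: ρ → (2,16,-5)
river: ρ → (-5,14,5)
closes: descent 2, river 6
min |a| on river = 2

2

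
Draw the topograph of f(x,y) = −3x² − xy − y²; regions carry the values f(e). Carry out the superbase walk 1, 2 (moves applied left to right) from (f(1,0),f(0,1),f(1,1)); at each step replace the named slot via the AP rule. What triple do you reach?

start (-3,-1,-5) = (f(1,0),f(0,1),f(1,1))
replace slot 1: 2·((-1)+(-5)) − (-3) = -9 → (-9,-1,-5)
replace slot 2: 2·((-9)+(-5)) − (-1) = -27 → (-9,-27,-5)

-9,-27,-5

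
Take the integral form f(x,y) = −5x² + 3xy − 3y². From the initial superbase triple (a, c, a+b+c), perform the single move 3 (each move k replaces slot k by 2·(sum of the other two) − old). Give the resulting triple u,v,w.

start (-5,-3,-5) = (f(1,0),f(0,1),f(1,1))
replace slot 3: 2·((-5)+(-3)) − (-5) = -11 → (-5,-3,-11)

-5,-3,-11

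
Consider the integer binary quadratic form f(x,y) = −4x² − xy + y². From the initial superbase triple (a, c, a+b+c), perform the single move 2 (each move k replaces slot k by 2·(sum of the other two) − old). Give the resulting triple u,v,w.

start (-4,1,-4) = (f(1,0),f(0,1),f(1,1))
replace slot 2: 2·((-4)+(-4)) − 1 = -17 → (-4,-17,-4)

-4,-17,-4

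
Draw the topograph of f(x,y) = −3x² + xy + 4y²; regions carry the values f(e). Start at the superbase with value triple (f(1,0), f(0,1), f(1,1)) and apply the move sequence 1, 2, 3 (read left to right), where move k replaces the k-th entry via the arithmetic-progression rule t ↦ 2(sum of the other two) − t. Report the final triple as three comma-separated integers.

start (-3,4,2) = (f(1,0),f(0,1),f(1,1))
replace slot 1: 2·(4+2) − (-3) = 15 → (15,4,2)
replace slot 2: 2·(15+2) − 4 = 30 → (15,30,2)
replace slot 3: 2·(15+30) − 2 = 88 → (15,30,88)

15,30,88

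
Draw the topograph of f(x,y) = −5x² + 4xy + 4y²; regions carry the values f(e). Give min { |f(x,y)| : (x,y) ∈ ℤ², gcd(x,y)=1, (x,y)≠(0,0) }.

river: ρ → (4,4,-5)
river: ρ → (-5,6,3)
river: ρ → (3,6,-5)
river: ρ → (-5,4,4)
closes: descent 0, river 4
min |a| on river = 3

3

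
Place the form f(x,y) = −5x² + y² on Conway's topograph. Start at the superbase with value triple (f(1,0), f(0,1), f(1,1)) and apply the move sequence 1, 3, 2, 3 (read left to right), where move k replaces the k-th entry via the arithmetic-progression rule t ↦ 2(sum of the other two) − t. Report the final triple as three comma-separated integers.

start (-5,1,-4) = (f(1,0),f(0,1),f(1,1))
replace slot 1: 2·(1+(-4)) − (-5) = -1 → (-1,1,-4)
replace slot 3: 2·((-1)+1) − (-4) = 4 → (-1,1,4)
replace slot 2: 2·((-1)+4) − 1 = 5 → (-1,5,4)
replace slot 3: 2·((-1)+5) − 4 = 4 → (-1,5,4)

-1,5,4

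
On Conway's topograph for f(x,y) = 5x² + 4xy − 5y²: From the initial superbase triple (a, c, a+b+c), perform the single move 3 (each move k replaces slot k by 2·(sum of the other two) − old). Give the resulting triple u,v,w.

start (5,-5,4) = (f(1,0),f(0,1),f(1,1))
replace slot 3: 2·(5+(-5)) − 4 = -4 → (5,-5,-4)

5,-5,-4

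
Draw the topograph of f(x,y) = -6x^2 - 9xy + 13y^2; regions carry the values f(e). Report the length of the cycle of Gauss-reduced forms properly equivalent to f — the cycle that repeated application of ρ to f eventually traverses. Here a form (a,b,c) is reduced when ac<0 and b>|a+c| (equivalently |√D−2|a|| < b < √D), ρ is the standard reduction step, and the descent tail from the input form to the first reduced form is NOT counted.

D = 393, ⌊√D⌋ = 19
descent: ρ → (13,9,-6)  [lands on river]
river: ρ → (-6,15,7)
river: ρ → (7,13,-8)
river: ρ → (-8,19,1)
river: ρ → (1,19,-8)
river: ρ → (-8,13,7)
river: ρ → (7,15,-6)
river: ρ → (-6,9,13)
river: ρ → (13,17,-2)
river: ρ → (-2,19,4)
river: ρ → (4,13,-14)
river: ρ → (-14,15,3)
river: ρ → (3,15,-14)
river: ρ → (-14,13,4)
river: ρ → (4,19,-2)
river: ρ → (-2,17,13)
ρ-cycle length = 16 (tail of 1 descent step not counted)

16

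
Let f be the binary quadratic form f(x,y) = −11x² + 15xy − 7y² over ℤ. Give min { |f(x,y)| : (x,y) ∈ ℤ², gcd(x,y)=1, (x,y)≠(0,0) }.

translate: b→7 (≡-15 mod 22), so (11,-15,7)→(11,7,3)
flip: (11,7,3)→(3,-7,11)
translate: b→-1 (≡-7 mod 6), so (3,-7,11)→(3,-1,7)
reduced (well bottom): (3,-1,7) with a≤c, −a<b≤a
well minimum |f| = |-3| = 3 (negative-definite)

3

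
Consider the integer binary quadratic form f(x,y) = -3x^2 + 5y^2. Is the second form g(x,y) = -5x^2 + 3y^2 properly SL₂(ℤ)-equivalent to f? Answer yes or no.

D₁ = 60, D₂ = 60
river cycle of f (length 2): (-3, 6, 2), (2, 6, -3)
river cycle of g (length 2): (3, 6, -2), (-2, 6, 3)
cycles differ ⇒ inequivalent

no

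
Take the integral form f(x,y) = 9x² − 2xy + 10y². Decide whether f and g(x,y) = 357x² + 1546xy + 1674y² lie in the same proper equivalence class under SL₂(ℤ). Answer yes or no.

D₁ = -356, D₂ = -356
f: reduced (well bottom): (9,-2,10) with a≤c, −a<b≤a
g: translate: b→118 (≡1546 mod 714), so (357,1546,1674)→(357,118,10)
g: flip: (357,118,10)→(10,-118,357)
g: translate: b→2 (≡-118 mod 20), so (10,-118,357)→(10,2,9)
g: flip: (10,2,9)→(9,-2,10)
g: reduced (well bottom): (9,-2,10) with a≤c, −a<b≤a
reduced forms (9, -2, 10) vs (9, -2, 10) ⇒ equivalent

yes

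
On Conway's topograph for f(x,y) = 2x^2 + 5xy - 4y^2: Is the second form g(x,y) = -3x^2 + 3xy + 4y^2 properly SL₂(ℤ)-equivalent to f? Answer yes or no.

D₁ = 57, D₂ = 57
river cycle of f (length 6): (-4, 3, 3), (3, 3, -4), (-4, 5, 2), (2, 7, -1), (-1, 7, 2), (2, 5, -4)
river cycle of g (length 6): (4, 5, -2), (-2, 7, 1), (1, 7, -2), (-2, 5, 4), (4, 3, -3), (-3, 3, 4)
cycles differ ⇒ inequivalent

no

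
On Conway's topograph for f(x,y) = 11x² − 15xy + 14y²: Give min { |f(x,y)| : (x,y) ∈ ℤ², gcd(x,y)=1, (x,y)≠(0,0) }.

translate: b→7 (≡-15 mod 22), so (11,-15,14)→(11,7,10)
flip: (11,7,10)→(10,-7,11)
reduced (well bottom): (10,-7,11) with a≤c, −a<b≤a
well minimum = a = 10

10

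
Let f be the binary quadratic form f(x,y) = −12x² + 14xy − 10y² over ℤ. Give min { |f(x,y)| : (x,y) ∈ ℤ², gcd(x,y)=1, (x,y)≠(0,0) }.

translate: b→10 (≡-14 mod 24), so (12,-14,10)→(12,10,8)
flip: (12,10,8)→(8,-10,12)
translate: b→6 (≡-10 mod 16), so (8,-10,12)→(8,6,10)
reduced (well bottom): (8,6,10) with a≤c, −a<b≤a
well minimum |f| = |-8| = 8 (negative-definite)

8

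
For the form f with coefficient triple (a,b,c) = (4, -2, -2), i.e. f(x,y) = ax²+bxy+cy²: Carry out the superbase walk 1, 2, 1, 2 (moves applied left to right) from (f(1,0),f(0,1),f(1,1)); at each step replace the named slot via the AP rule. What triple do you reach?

start (4,-2,0) = (f(1,0),f(0,1),f(1,1))
replace slot 1: 2·((-2)+0) − 4 = -8 → (-8,-2,0)
replace slot 2: 2·((-8)+0) − (-2) = -14 → (-8,-14,0)
replace slot 1: 2·((-14)+0) − (-8) = -20 → (-20,-14,0)
replace slot 2: 2·((-20)+0) − (-14) = -26 → (-20,-26,0)

-20,-26,0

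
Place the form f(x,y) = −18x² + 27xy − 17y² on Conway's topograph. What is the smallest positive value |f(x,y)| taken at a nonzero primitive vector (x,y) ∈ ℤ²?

translate: b→9 (≡-27 mod 36), so (18,-27,17)→(18,9,8)
flip: (18,9,8)→(8,-9,18)
translate: b→7 (≡-9 mod 16), so (8,-9,18)→(8,7,17)
reduced (well bottom): (8,7,17) with a≤c, −a<b≤a
well minimum |f| = |-8| = 8 (negative-definite)

8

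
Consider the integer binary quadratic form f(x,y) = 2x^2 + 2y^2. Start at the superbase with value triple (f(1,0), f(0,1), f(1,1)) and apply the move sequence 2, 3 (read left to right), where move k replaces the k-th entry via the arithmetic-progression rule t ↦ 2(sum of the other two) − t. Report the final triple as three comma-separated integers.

start (2,2,4) = (f(1,0),f(0,1),f(1,1))
replace slot 2: 2·(2+4) − 2 = 10 → (2,10,4)
replace slot 3: 2·(2+10) − 4 = 20 → (2,10,20)

2,10,20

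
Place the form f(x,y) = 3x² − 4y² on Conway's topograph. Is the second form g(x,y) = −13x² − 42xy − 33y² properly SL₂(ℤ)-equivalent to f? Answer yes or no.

D₁ = 48, D₂ = 48
river cycle of f (length 2): (3, 6, -1), (-1, 6, 3)
river cycle of g (length 2): (3, 6, -1), (-1, 6, 3)
cycles coincide ⇒ equivalent

yes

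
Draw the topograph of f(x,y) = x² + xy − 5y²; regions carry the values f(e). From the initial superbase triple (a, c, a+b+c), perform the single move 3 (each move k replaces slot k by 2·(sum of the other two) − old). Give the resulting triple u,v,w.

start (1,-5,-3) = (f(1,0),f(0,1),f(1,1))
replace slot 3: 2·(1+(-5)) − (-3) = -5 → (1,-5,-5)

1,-5,-5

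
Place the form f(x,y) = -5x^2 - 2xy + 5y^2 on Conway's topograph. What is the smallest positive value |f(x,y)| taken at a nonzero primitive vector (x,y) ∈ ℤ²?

descent: ρ → (5,2,-5)  [lands on river]
river: ρ → (-5,8,2)
river: ρ → (2,8,-5)
river: ρ → (-5,2,5)
river: ρ → (5,8,-2)
river: ρ → (-2,8,5)
closes: descent 1, river 6
min |a| on river = 2

2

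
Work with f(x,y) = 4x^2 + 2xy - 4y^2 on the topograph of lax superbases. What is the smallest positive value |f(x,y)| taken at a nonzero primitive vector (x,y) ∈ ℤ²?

river: ρ → (-4,6,2)
river: ρ → (2,6,-4)
river: ρ → (-4,2,4)
river: ρ → (4,6,-2)
river: ρ → (-2,6,4)
river: ρ → (4,2,-4)
closes: descent 0, river 6
min |a| on river = 2

2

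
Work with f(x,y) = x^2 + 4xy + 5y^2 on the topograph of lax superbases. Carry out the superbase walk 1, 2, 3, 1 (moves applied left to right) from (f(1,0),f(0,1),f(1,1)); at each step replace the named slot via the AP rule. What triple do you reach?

start (1,5,10) = (f(1,0),f(0,1),f(1,1))
replace slot 1: 2·(5+10) − 1 = 29 → (29,5,10)
replace slot 2: 2·(29+10) − 5 = 73 → (29,73,10)
replace slot 3: 2·(29+73) − 10 = 194 → (29,73,194)
replace slot 1: 2·(73+194) − 29 = 505 → (505,73,194)

505,73,194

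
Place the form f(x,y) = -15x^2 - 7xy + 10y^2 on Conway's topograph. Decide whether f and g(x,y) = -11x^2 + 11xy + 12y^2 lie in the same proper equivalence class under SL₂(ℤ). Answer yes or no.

D₁ = 649, D₂ = 649
river cycle of f (length 34): (10, 7, -15), (-15, 23, 2), (2, 25, -3), (-3, 23, 10), (10, 17, -9), (-9, 19, 8), (8, 13, -15), (-15, 17, 6), (6, 19, -12), (-12, 5, 13), … (24 more)
river cycle of g (length 34): (12, 13, -10), (-10, 7, 15), (15, 23, -2), (-2, 25, 3), (3, 23, -10), (-10, 17, 9), (9, 19, -8), (-8, 13, 15), (15, 17, -6), (-6, 19, 12), … (24 more)
cycles differ ⇒ inequivalent

no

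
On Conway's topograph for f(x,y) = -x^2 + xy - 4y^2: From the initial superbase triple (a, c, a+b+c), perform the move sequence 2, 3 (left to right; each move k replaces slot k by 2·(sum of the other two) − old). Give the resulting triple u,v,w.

start (-1,-4,-4) = (f(1,0),f(0,1),f(1,1))
replace slot 2: 2·((-1)+(-4)) − (-4) = -6 → (-1,-6,-4)
replace slot 3: 2·((-1)+(-6)) − (-4) = -10 → (-1,-6,-10)

-1,-6,-10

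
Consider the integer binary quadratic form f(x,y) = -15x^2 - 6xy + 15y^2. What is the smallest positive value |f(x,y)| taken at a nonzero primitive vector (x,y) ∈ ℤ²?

descent: ρ → (15,6,-15)  [lands on river]
river: ρ → (-15,24,6)
river: ρ → (6,24,-15)
river: ρ → (-15,6,15)
river: ρ → (15,24,-6)
river: ρ → (-6,24,15)
closes: descent 1, river 6
min |a| on river = 6

6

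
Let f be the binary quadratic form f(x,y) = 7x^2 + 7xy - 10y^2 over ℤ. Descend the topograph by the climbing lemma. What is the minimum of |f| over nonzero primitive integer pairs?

river: ρ → (-10,13,4)
river: ρ → (4,11,-13)
river: ρ → (-13,15,2)
river: ρ → (2,17,-5)
river: ρ → (-5,13,8)
river: ρ → (8,3,-10)
river: ρ → (-10,17,1)
river: ρ → (1,17,-10)
river: ρ → (-10,3,8)
river: ρ → (8,13,-5)
river: ρ → (-5,17,2)
river: ρ → (2,15,-13)
river: ρ → (-13,11,4)
river: ρ → (4,13,-10)
river: ρ → (-10,7,7)
river: ρ → (7,7,-10)
closes: descent 0, river 16
min |a| on river = 1

1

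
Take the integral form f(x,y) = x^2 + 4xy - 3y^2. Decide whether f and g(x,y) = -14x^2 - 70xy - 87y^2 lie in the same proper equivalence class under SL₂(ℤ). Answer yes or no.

D₁ = 28, D₂ = 28
river cycle of f (length 4): (-3, 2, 2), (2, 2, -3), (-3, 4, 1), (1, 4, -3)
river cycle of g (length 4): (-3, 4, 1), (1, 4, -3), (-3, 2, 2), (2, 2, -3)
cycles coincide ⇒ equivalent

yes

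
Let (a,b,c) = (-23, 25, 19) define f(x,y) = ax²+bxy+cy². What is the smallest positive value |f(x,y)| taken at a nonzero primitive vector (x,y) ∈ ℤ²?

river: ρ → (19,13,-29)
river: ρ → (-29,45,3)
river: ρ → (3,45,-29)
river: ρ → (-29,13,19)
river: ρ → (19,25,-23)
river: ρ → (-23,21,21)
river: ρ → (21,21,-23)
river: ρ → (-23,25,19)
closes: descent 0, river 8
min |a| on river = 3

3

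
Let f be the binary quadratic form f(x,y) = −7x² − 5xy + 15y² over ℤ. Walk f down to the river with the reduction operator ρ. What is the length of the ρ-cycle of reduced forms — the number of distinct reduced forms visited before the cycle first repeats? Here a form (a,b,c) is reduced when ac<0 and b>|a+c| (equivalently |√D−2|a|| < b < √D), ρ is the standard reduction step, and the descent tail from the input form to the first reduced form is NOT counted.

D = 445, ⌊√D⌋ = 21
descent: ρ → (15,5,-7)
descent: ρ → (-7,9,13)  [lands on river]
river: ρ → (13,17,-3)
river: ρ → (-3,19,7)
river: ρ → (7,9,-13)
river: ρ → (-13,17,3)
river: ρ → (3,19,-7)
ρ-cycle length = 6 (tail of 2 descent steps not counted)

6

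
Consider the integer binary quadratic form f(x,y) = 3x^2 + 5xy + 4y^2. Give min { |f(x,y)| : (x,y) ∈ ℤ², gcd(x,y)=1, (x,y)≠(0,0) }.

translate: b→-1 (≡5 mod 6), so (3,5,4)→(3,-1,2)
flip: (3,-1,2)→(2,1,3)
reduced (well bottom): (2,1,3) with a≤c, −a<b≤a
well minimum = a = 2

2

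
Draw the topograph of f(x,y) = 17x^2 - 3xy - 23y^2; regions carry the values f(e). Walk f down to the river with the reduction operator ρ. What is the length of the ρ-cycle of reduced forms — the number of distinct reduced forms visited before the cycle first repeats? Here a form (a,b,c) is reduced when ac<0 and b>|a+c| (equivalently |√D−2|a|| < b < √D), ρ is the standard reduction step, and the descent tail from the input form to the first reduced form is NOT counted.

D = 1573, ⌊√D⌋ = 39
descent: ρ → (-23,3,17)
descent: ρ → (17,31,-9)  [lands on river]
river: ρ → (-9,23,29)
river: ρ → (29,35,-3)
river: ρ → (-3,37,17)
ρ-cycle length = 4 (tail of 2 descent steps not counted)

4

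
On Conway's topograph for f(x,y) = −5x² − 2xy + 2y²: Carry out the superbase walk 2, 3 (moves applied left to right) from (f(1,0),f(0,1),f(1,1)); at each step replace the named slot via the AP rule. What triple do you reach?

start (-5,2,-5) = (f(1,0),f(0,1),f(1,1))
replace slot 2: 2·((-5)+(-5)) − 2 = -22 → (-5,-22,-5)
replace slot 3: 2·((-5)+(-22)) − (-5) = -49 → (-5,-22,-49)

-5,-22,-49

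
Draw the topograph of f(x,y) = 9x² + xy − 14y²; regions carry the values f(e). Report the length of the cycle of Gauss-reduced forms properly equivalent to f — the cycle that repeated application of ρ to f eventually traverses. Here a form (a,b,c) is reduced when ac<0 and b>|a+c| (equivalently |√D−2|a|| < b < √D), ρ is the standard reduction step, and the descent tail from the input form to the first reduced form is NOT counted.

D = 505, ⌊√D⌋ = 22
descent: ρ → (-14,-1,9)
descent: ρ → (9,19,-4)  [lands on river]
river: ρ → (-4,21,4)
river: ρ → (4,19,-9)
river: ρ → (-9,17,6)
river: ρ → (6,19,-6)
river: ρ → (-6,17,9)
ρ-cycle length = 6 (tail of 2 descent steps not counted)

6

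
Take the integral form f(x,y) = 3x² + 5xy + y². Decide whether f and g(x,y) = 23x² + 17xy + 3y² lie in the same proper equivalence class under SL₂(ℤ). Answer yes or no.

D₁ = 13, D₂ = 13
river cycle of f (length 2): (1, 3, -1), (-1, 3, 1)
river cycle of g (length 2): (-1, 3, 1), (1, 3, -1)
cycles coincide ⇒ equivalent

yes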